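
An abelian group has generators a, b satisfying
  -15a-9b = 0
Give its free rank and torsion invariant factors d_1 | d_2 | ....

Answer: M ≅ ℤ^1 ⊕ ℤ/3

Derivation:
rank_ℚ(R)=1; free=2−1=1
SNF(R) diag = [3] → torsion [3]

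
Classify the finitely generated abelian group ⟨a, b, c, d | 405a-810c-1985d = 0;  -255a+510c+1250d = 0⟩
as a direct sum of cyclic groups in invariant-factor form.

rank_ℚ(R)=2; free=4−2=2
SNF(R) diag = [5, 15] → torsion [5, 15]

Answer: M ≅ ℤ^2 ⊕ ℤ/5 ⊕ ℤ/15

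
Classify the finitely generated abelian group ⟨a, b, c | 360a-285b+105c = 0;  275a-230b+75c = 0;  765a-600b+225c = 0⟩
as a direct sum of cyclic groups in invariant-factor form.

rank_ℚ(R)=3; free=3−3=0
SNF(R) diag = [5, 15, 30] → torsion [5, 15, 30]

Answer: M ≅ ℤ/5 ⊕ ℤ/15 ⊕ ℤ/30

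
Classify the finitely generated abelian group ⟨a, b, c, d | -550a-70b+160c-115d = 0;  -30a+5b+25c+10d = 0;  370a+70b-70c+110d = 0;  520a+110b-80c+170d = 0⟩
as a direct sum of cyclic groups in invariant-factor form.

rank_ℚ(R)=4; free=4−4=0
SNF(R) diag = [5, 5, 10, 30] → torsion [5, 5, 10, 30]

Answer: M ≅ ℤ/5 ⊕ ℤ/5 ⊕ ℤ/10 ⊕ ℤ/30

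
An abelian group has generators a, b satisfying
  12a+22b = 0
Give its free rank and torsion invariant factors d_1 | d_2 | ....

rank_ℚ(R)=1; free=2−1=1
SNF(R) diag = [2] → torsion [2]

Answer: M ≅ ℤ^1 ⊕ ℤ/2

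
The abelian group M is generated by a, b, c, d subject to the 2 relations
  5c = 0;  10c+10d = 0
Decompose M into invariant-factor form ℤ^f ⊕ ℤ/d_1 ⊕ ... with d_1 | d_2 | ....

rank_ℚ(R)=2; free=4−2=2
SNF(R) diag = [5, 10] → torsion [5, 10]

Answer: M ≅ ℤ^2 ⊕ ℤ/5 ⊕ ℤ/10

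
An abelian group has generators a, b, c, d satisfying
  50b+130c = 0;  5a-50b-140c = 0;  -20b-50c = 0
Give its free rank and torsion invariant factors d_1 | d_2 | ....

rank_ℚ(R)=3; free=4−3=1
SNF(R) diag = [5, 10, 10] → torsion [5, 10, 10]

Answer: M ≅ ℤ^1 ⊕ ℤ/5 ⊕ ℤ/10 ⊕ ℤ/10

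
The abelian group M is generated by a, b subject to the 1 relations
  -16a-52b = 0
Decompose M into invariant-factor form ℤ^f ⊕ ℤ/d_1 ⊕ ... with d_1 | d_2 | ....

rank_ℚ(R)=1; free=2−1=1
SNF(R) diag = [4] → torsion [4]

Answer: M ≅ ℤ^1 ⊕ ℤ/4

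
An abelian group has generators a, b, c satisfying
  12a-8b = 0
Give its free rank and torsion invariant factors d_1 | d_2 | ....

rank_ℚ(R)=1; free=3−1=2
SNF(R) diag = [4] → torsion [4]

Answer: M ≅ ℤ^2 ⊕ ℤ/4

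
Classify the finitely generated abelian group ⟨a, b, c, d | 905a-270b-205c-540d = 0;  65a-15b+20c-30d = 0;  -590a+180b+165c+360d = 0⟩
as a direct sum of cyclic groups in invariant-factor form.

Answer: M ≅ ℤ^1 ⊕ ℤ/5 ⊕ ℤ/5 ⊕ ℤ/15

Derivation:
rank_ℚ(R)=3; free=4−3=1
SNF(R) diag = [5, 5, 15] → torsion [5, 5, 15]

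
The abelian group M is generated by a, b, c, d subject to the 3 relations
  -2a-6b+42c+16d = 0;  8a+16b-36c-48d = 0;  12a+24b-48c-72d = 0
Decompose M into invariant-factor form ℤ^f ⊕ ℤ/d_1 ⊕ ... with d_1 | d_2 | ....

Answer: M ≅ ℤ^1 ⊕ ℤ/2 ⊕ ℤ/4 ⊕ ℤ/12

Derivation:
rank_ℚ(R)=3; free=4−3=1
SNF(R) diag = [2, 4, 12] → torsion [2, 4, 12]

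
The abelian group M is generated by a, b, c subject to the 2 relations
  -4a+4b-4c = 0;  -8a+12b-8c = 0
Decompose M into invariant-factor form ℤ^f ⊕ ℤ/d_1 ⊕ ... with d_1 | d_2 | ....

Answer: M ≅ ℤ^1 ⊕ ℤ/4 ⊕ ℤ/4

Derivation:
rank_ℚ(R)=2; free=3−2=1
SNF(R) diag = [4, 4] → torsion [4, 4]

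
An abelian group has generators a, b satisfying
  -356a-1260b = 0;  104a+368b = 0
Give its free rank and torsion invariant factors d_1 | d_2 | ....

Answer: M ≅ ℤ/4 ⊕ ℤ/8

Derivation:
rank_ℚ(R)=2; free=2−2=0
SNF(R) diag = [4, 8] → torsion [4, 8]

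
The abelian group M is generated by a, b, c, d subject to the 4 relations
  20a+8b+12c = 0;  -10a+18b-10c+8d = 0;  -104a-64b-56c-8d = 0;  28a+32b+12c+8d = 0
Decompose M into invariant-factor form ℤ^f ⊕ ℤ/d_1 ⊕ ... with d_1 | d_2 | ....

rank_ℚ(R)=4; free=4−4=0
SNF(R) diag = [2, 4, 8, 8] → torsion [2, 4, 8, 8]

Answer: M ≅ ℤ/2 ⊕ ℤ/4 ⊕ ℤ/8 ⊕ ℤ/8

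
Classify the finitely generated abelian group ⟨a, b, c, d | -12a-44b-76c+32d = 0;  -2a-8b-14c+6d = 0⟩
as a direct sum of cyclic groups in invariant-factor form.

rank_ℚ(R)=2; free=4−2=2
SNF(R) diag = [2, 4] → torsion [2, 4]

Answer: M ≅ ℤ^2 ⊕ ℤ/2 ⊕ ℤ/4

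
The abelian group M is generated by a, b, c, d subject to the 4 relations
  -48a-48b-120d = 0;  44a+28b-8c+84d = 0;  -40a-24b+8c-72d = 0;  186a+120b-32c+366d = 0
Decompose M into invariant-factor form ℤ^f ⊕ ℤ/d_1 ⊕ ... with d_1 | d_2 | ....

rank_ℚ(R)=4; free=4−4=0
SNF(R) diag = [2, 4, 8, 24] → torsion [2, 4, 8, 24]

Answer: M ≅ ℤ/2 ⊕ ℤ/4 ⊕ ℤ/8 ⊕ ℤ/24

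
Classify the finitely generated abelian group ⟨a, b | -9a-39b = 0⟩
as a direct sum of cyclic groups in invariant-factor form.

Answer: M ≅ ℤ^1 ⊕ ℤ/3

Derivation:
rank_ℚ(R)=1; free=2−1=1
SNF(R) diag = [3] → torsion [3]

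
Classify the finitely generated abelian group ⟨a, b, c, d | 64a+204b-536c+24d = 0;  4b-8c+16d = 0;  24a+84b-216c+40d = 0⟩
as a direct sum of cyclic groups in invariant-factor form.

rank_ℚ(R)=3; free=4−3=1
SNF(R) diag = [4, 8, 8] → torsion [4, 8, 8]

Answer: M ≅ ℤ^1 ⊕ ℤ/4 ⊕ ℤ/8 ⊕ ℤ/8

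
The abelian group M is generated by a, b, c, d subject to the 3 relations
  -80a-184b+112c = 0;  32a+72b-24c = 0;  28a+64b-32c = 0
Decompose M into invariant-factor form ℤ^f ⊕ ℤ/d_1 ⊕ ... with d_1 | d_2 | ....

Answer: M ≅ ℤ^1 ⊕ ℤ/4 ⊕ ℤ/8 ⊕ ℤ/8

Derivation:
rank_ℚ(R)=3; free=4−3=1
SNF(R) diag = [4, 8, 8] → torsion [4, 8, 8]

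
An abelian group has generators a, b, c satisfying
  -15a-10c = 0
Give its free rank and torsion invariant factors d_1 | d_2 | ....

Answer: M ≅ ℤ^2 ⊕ ℤ/5

Derivation:
rank_ℚ(R)=1; free=3−1=2
SNF(R) diag = [5] → torsion [5]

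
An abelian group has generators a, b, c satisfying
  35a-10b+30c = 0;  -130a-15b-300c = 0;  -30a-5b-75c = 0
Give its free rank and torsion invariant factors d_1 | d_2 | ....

rank_ℚ(R)=3; free=3−3=0
SNF(R) diag = [5, 5, 15] → torsion [5, 5, 15]

Answer: M ≅ ℤ/5 ⊕ ℤ/5 ⊕ ℤ/15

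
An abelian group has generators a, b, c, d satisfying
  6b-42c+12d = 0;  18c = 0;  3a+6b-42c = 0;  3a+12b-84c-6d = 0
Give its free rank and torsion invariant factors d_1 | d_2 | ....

Answer: M ≅ ℤ/3 ⊕ ℤ/6 ⊕ ℤ/18 ⊕ ℤ/18

Derivation:
rank_ℚ(R)=4; free=4−4=0
SNF(R) diag = [3, 6, 18, 18] → torsion [3, 6, 18, 18]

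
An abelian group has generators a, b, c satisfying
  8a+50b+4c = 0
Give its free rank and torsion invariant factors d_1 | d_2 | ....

rank_ℚ(R)=1; free=3−1=2
SNF(R) diag = [2] → torsion [2]

Answer: M ≅ ℤ^2 ⊕ ℤ/2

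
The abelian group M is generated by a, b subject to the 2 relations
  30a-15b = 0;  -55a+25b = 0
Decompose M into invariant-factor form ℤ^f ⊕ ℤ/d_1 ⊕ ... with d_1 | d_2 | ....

Answer: M ≅ ℤ/5 ⊕ ℤ/15

Derivation:
rank_ℚ(R)=2; free=2−2=0
SNF(R) diag = [5, 15] → torsion [5, 15]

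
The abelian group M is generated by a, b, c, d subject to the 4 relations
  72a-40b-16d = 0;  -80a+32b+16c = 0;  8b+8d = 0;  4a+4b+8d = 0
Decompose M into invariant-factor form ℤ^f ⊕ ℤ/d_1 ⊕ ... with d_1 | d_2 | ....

rank_ℚ(R)=4; free=4−4=0
SNF(R) diag = [4, 8, 16, 48] → torsion [4, 8, 16, 48]

Answer: M ≅ ℤ/4 ⊕ ℤ/8 ⊕ ℤ/16 ⊕ ℤ/48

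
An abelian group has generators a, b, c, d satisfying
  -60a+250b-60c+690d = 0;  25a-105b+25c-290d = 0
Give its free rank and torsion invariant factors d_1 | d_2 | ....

rank_ℚ(R)=2; free=4−2=2
SNF(R) diag = [5, 10] → torsion [5, 10]

Answer: M ≅ ℤ^2 ⊕ ℤ/5 ⊕ ℤ/10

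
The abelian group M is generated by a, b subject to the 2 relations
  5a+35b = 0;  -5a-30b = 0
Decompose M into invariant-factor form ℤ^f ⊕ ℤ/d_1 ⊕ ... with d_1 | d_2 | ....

Answer: M ≅ ℤ/5 ⊕ ℤ/5

Derivation:
rank_ℚ(R)=2; free=2−2=0
SNF(R) diag = [5, 5] → torsion [5, 5]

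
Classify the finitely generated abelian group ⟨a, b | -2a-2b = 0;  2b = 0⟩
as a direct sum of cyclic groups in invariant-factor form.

rank_ℚ(R)=2; free=2−2=0
SNF(R) diag = [2, 2] → torsion [2, 2]

Answer: M ≅ ℤ/2 ⊕ ℤ/2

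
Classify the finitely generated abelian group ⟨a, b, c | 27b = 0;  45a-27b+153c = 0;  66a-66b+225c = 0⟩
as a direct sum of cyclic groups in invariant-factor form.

Answer: M ≅ ℤ/3 ⊕ ℤ/9 ⊕ ℤ/27

Derivation:
rank_ℚ(R)=3; free=3−3=0
SNF(R) diag = [3, 9, 27] → torsion [3, 9, 27]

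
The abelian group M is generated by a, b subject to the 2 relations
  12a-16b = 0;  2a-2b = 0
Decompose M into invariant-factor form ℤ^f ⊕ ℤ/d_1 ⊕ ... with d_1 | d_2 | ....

Answer: M ≅ ℤ/2 ⊕ ℤ/4

Derivation:
rank_ℚ(R)=2; free=2−2=0
SNF(R) diag = [2, 4] → torsion [2, 4]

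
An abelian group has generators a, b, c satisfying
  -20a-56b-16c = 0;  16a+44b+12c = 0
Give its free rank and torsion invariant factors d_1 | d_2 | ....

Answer: M ≅ ℤ^1 ⊕ ℤ/4 ⊕ ℤ/4

Derivation:
rank_ℚ(R)=2; free=3−2=1
SNF(R) diag = [4, 4] → torsion [4, 4]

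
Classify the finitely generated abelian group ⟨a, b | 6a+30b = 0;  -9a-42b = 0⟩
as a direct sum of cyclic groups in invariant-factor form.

Answer: M ≅ ℤ/3 ⊕ ℤ/6

Derivation:
rank_ℚ(R)=2; free=2−2=0
SNF(R) diag = [3, 6] → torsion [3, 6]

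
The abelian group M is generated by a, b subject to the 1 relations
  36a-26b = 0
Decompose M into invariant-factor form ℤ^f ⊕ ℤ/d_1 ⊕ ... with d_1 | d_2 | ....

rank_ℚ(R)=1; free=2−1=1
SNF(R) diag = [2] → torsion [2]

Answer: M ≅ ℤ^1 ⊕ ℤ/2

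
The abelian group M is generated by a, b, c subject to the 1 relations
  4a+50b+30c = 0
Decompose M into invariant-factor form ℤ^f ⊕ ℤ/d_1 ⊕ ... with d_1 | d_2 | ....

Answer: M ≅ ℤ^2 ⊕ ℤ/2

Derivation:
rank_ℚ(R)=1; free=3−1=2
SNF(R) diag = [2] → torsion [2]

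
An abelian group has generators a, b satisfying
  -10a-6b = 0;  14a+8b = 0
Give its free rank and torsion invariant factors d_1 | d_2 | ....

Answer: M ≅ ℤ/2 ⊕ ℤ/2

Derivation:
rank_ℚ(R)=2; free=2−2=0
SNF(R) diag = [2, 2] → torsion [2, 2]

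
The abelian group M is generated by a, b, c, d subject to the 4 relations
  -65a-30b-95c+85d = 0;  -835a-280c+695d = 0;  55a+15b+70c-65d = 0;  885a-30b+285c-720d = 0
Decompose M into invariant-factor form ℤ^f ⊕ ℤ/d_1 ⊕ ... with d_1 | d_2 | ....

Answer: M ≅ ℤ/5 ⊕ ℤ/15 ⊕ ℤ/45 ⊕ ℤ/135

Derivation:
rank_ℚ(R)=4; free=4−4=0
SNF(R) diag = [5, 15, 45, 135] → torsion [5, 15, 45, 135]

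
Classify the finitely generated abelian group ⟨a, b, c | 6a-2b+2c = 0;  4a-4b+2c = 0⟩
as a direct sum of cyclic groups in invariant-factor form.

rank_ℚ(R)=2; free=3−2=1
SNF(R) diag = [2, 2] → torsion [2, 2]

Answer: M ≅ ℤ^1 ⊕ ℤ/2 ⊕ ℤ/2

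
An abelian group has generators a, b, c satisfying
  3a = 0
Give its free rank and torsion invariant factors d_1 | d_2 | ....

Answer: M ≅ ℤ^2 ⊕ ℤ/3

Derivation:
rank_ℚ(R)=1; free=3−1=2
SNF(R) diag = [3] → torsion [3]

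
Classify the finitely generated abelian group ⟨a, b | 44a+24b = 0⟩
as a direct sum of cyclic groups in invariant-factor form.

Answer: M ≅ ℤ^1 ⊕ ℤ/4

Derivation:
rank_ℚ(R)=1; free=2−1=1
SNF(R) diag = [4] → torsion [4]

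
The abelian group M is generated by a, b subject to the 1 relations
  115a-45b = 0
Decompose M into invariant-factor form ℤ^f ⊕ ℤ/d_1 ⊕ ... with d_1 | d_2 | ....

Answer: M ≅ ℤ^1 ⊕ ℤ/5

Derivation:
rank_ℚ(R)=1; free=2−1=1
SNF(R) diag = [5] → torsion [5]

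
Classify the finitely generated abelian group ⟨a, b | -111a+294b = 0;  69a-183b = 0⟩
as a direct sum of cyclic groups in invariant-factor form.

rank_ℚ(R)=2; free=2−2=0
SNF(R) diag = [3, 9] → torsion [3, 9]

Answer: M ≅ ℤ/3 ⊕ ℤ/9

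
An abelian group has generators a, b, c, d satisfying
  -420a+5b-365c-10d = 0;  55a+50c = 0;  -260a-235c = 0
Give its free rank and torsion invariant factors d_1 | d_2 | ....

Answer: M ≅ ℤ^1 ⊕ ℤ/5 ⊕ ℤ/5 ⊕ ℤ/15

Derivation:
rank_ℚ(R)=3; free=4−3=1
SNF(R) diag = [5, 5, 15] → torsion [5, 5, 15]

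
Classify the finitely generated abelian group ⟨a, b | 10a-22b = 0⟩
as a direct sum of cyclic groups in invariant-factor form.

Answer: M ≅ ℤ^1 ⊕ ℤ/2

Derivation:
rank_ℚ(R)=1; free=2−1=1
SNF(R) diag = [2] → torsion [2]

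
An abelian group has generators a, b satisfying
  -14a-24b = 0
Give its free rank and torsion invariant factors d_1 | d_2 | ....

Answer: M ≅ ℤ^1 ⊕ ℤ/2

Derivation:
rank_ℚ(R)=1; free=2−1=1
SNF(R) diag = [2] → torsion [2]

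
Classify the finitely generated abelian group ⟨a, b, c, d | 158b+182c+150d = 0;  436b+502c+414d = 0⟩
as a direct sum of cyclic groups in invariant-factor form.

Answer: M ≅ ℤ^2 ⊕ ℤ/2 ⊕ ℤ/6

Derivation:
rank_ℚ(R)=2; free=4−2=2
SNF(R) diag = [2, 6] → torsion [2, 6]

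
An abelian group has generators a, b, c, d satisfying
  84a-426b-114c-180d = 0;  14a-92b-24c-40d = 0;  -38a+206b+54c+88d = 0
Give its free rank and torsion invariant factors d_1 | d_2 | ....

Answer: M ≅ ℤ^1 ⊕ ℤ/2 ⊕ ℤ/6 ⊕ ℤ/12

Derivation:
rank_ℚ(R)=3; free=4−3=1
SNF(R) diag = [2, 6, 12] → torsion [2, 6, 12]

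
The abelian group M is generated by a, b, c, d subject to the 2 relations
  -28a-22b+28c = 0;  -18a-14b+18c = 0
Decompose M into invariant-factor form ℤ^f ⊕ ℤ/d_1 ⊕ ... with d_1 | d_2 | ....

rank_ℚ(R)=2; free=4−2=2
SNF(R) diag = [2, 2] → torsion [2, 2]

Answer: M ≅ ℤ^2 ⊕ ℤ/2 ⊕ ℤ/2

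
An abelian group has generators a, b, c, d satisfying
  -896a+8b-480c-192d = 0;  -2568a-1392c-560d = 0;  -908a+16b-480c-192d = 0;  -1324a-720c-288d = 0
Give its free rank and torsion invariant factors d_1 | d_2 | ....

Answer: M ≅ ℤ/4 ⊕ ℤ/8 ⊕ ℤ/16 ⊕ ℤ/48

Derivation:
rank_ℚ(R)=4; free=4−4=0
SNF(R) diag = [4, 8, 16, 48] → torsion [4, 8, 16, 48]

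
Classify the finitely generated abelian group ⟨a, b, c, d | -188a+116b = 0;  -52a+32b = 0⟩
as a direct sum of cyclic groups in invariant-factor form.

Answer: M ≅ ℤ^2 ⊕ ℤ/4 ⊕ ℤ/4

Derivation:
rank_ℚ(R)=2; free=4−2=2
SNF(R) diag = [4, 4] → torsion [4, 4]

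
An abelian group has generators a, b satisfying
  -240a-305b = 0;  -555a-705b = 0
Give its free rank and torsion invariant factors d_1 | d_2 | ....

rank_ℚ(R)=2; free=2−2=0
SNF(R) diag = [5, 15] → torsion [5, 15]

Answer: M ≅ ℤ/5 ⊕ ℤ/15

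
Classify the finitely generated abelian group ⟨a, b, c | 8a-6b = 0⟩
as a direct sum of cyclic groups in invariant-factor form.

rank_ℚ(R)=1; free=3−1=2
SNF(R) diag = [2] → torsion [2]

Answer: M ≅ ℤ^2 ⊕ ℤ/2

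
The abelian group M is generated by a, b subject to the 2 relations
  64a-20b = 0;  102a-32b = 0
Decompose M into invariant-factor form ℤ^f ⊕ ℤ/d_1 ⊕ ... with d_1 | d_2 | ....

Answer: M ≅ ℤ/2 ⊕ ℤ/4

Derivation:
rank_ℚ(R)=2; free=2−2=0
SNF(R) diag = [2, 4] → torsion [2, 4]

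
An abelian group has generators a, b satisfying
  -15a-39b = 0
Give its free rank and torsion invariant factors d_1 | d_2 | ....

Answer: M ≅ ℤ^1 ⊕ ℤ/3

Derivation:
rank_ℚ(R)=1; free=2−1=1
SNF(R) diag = [3] → torsion [3]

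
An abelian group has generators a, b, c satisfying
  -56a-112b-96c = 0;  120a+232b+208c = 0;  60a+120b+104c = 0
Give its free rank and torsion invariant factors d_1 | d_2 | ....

rank_ℚ(R)=3; free=3−3=0
SNF(R) diag = [4, 8, 16] → torsion [4, 8, 16]

Answer: M ≅ ℤ/4 ⊕ ℤ/8 ⊕ ℤ/16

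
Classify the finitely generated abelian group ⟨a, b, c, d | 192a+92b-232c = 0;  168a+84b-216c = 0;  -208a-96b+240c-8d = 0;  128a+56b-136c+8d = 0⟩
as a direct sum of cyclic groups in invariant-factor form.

Answer: M ≅ ℤ/4 ⊕ ℤ/8 ⊕ ℤ/8 ⊕ ℤ/24

Derivation:
rank_ℚ(R)=4; free=4−4=0
SNF(R) diag = [4, 8, 8, 24] → torsion [4, 8, 8, 24]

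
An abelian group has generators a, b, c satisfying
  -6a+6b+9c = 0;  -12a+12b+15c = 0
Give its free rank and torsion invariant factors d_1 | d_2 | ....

rank_ℚ(R)=2; free=3−2=1
SNF(R) diag = [3, 6] → torsion [3, 6]

Answer: M ≅ ℤ^1 ⊕ ℤ/3 ⊕ ℤ/6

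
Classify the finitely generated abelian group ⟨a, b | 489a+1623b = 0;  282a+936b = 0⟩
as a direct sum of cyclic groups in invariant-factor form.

rank_ℚ(R)=2; free=2−2=0
SNF(R) diag = [3, 6] → torsion [3, 6]

Answer: M ≅ ℤ/3 ⊕ ℤ/6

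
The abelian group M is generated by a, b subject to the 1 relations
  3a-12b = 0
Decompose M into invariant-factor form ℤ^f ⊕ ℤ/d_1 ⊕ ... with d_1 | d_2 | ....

Answer: M ≅ ℤ^1 ⊕ ℤ/3

Derivation:
rank_ℚ(R)=1; free=2−1=1
SNF(R) diag = [3] → torsion [3]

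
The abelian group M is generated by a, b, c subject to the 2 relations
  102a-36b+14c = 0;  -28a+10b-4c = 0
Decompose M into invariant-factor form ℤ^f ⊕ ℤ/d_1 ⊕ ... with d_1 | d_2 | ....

rank_ℚ(R)=2; free=3−2=1
SNF(R) diag = [2, 2] → torsion [2, 2]

Answer: M ≅ ℤ^1 ⊕ ℤ/2 ⊕ ℤ/2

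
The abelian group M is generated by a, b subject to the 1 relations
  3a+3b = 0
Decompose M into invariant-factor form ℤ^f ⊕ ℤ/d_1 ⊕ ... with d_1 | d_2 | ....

Answer: M ≅ ℤ^1 ⊕ ℤ/3

Derivation:
rank_ℚ(R)=1; free=2−1=1
SNF(R) diag = [3] → torsion [3]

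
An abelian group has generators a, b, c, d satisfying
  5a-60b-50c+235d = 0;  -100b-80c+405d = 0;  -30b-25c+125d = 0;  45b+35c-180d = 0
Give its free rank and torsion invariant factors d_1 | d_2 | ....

rank_ℚ(R)=4; free=4−4=0
SNF(R) diag = [5, 5, 5, 5] → torsion [5, 5, 5, 5]

Answer: M ≅ ℤ/5 ⊕ ℤ/5 ⊕ ℤ/5 ⊕ ℤ/5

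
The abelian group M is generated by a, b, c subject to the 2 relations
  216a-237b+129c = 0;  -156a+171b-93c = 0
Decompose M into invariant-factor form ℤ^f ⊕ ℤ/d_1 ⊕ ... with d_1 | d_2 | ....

rank_ℚ(R)=2; free=3−2=1
SNF(R) diag = [3, 6] → torsion [3, 6]

Answer: M ≅ ℤ^1 ⊕ ℤ/3 ⊕ ℤ/6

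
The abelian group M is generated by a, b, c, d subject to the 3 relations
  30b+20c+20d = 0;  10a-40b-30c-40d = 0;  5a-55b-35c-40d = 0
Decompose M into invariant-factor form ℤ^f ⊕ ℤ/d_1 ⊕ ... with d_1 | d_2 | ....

Answer: M ≅ ℤ^1 ⊕ ℤ/5 ⊕ ℤ/10 ⊕ ℤ/20

Derivation:
rank_ℚ(R)=3; free=4−3=1
SNF(R) diag = [5, 10, 20] → torsion [5, 10, 20]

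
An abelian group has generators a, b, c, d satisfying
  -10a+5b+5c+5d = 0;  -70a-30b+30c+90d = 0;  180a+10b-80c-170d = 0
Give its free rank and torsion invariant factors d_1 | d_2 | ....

rank_ℚ(R)=3; free=4−3=1
SNF(R) diag = [5, 10, 30] → torsion [5, 10, 30]

Answer: M ≅ ℤ^1 ⊕ ℤ/5 ⊕ ℤ/10 ⊕ ℤ/30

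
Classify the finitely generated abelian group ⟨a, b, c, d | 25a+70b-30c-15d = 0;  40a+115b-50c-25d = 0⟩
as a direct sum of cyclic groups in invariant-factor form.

Answer: M ≅ ℤ^2 ⊕ ℤ/5 ⊕ ℤ/5

Derivation:
rank_ℚ(R)=2; free=4−2=2
SNF(R) diag = [5, 5] → torsion [5, 5]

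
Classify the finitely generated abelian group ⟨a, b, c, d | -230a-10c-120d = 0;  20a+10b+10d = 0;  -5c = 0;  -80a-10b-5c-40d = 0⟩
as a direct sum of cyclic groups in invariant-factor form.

rank_ℚ(R)=4; free=4−4=0
SNF(R) diag = [5, 10, 10, 30] → torsion [5, 10, 10, 30]

Answer: M ≅ ℤ/5 ⊕ ℤ/10 ⊕ ℤ/10 ⊕ ℤ/30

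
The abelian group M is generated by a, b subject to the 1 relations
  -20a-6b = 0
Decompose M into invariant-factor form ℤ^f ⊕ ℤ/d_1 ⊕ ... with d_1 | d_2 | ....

Answer: M ≅ ℤ^1 ⊕ ℤ/2

Derivation:
rank_ℚ(R)=1; free=2−1=1
SNF(R) diag = [2] → torsion [2]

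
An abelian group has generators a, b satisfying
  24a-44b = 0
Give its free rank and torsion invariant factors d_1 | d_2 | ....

rank_ℚ(R)=1; free=2−1=1
SNF(R) diag = [4] → torsion [4]

Answer: M ≅ ℤ^1 ⊕ ℤ/4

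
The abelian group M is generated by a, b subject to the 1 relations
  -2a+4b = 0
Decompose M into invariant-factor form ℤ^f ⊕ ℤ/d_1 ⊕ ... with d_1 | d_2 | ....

Answer: M ≅ ℤ^1 ⊕ ℤ/2

Derivation:
rank_ℚ(R)=1; free=2−1=1
SNF(R) diag = [2] → torsion [2]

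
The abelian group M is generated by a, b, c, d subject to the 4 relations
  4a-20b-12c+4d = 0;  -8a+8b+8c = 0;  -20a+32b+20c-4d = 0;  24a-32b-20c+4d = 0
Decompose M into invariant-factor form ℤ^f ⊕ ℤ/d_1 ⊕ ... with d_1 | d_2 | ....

rank_ℚ(R)=4; free=4−4=0
SNF(R) diag = [4, 4, 4, 8] → torsion [4, 4, 4, 8]

Answer: M ≅ ℤ/4 ⊕ ℤ/4 ⊕ ℤ/4 ⊕ ℤ/8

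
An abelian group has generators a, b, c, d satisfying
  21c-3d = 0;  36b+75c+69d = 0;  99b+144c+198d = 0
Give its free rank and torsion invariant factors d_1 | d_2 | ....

rank_ℚ(R)=3; free=4−3=1
SNF(R) diag = [3, 9, 18] → torsion [3, 9, 18]

Answer: M ≅ ℤ^1 ⊕ ℤ/3 ⊕ ℤ/9 ⊕ ℤ/18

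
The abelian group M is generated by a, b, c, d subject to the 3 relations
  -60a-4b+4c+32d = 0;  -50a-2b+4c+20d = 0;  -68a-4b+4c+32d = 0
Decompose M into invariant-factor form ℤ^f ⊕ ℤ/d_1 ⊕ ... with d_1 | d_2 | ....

Answer: M ≅ ℤ^1 ⊕ ℤ/2 ⊕ ℤ/4 ⊕ ℤ/8

Derivation:
rank_ℚ(R)=3; free=4−3=1
SNF(R) diag = [2, 4, 8] → torsion [2, 4, 8]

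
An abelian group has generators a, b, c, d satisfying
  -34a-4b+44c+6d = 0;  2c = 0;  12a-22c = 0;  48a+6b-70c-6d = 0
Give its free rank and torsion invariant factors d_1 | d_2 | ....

rank_ℚ(R)=4; free=4−4=0
SNF(R) diag = [2, 2, 6, 12] → torsion [2, 2, 6, 12]

Answer: M ≅ ℤ/2 ⊕ ℤ/2 ⊕ ℤ/6 ⊕ ℤ/12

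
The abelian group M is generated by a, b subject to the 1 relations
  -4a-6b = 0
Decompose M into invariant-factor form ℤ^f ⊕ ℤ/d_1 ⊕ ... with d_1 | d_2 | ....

rank_ℚ(R)=1; free=2−1=1
SNF(R) diag = [2] → torsion [2]

Answer: M ≅ ℤ^1 ⊕ ℤ/2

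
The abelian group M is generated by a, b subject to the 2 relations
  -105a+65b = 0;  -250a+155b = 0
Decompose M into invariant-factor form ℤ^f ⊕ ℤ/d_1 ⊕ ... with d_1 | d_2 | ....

rank_ℚ(R)=2; free=2−2=0
SNF(R) diag = [5, 5] → torsion [5, 5]

Answer: M ≅ ℤ/5 ⊕ ℤ/5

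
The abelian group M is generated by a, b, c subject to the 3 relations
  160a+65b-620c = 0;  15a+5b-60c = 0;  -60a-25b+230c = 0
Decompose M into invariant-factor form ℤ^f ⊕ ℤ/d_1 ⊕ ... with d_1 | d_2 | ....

Answer: M ≅ ℤ/5 ⊕ ℤ/5 ⊕ ℤ/10

Derivation:
rank_ℚ(R)=3; free=3−3=0
SNF(R) diag = [5, 5, 10] → torsion [5, 5, 10]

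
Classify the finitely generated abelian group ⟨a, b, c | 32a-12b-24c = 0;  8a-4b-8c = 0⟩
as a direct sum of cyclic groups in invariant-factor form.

rank_ℚ(R)=2; free=3−2=1
SNF(R) diag = [4, 8] → torsion [4, 8]

Answer: M ≅ ℤ^1 ⊕ ℤ/4 ⊕ ℤ/8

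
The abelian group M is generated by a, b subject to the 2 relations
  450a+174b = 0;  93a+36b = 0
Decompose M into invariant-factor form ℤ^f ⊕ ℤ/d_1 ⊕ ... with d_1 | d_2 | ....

rank_ℚ(R)=2; free=2−2=0
SNF(R) diag = [3, 6] → torsion [3, 6]

Answer: M ≅ ℤ/3 ⊕ ℤ/6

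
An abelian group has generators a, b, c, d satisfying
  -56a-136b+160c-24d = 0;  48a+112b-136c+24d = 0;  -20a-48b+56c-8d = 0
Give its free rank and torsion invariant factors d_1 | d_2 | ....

Answer: M ≅ ℤ^1 ⊕ ℤ/4 ⊕ ℤ/8 ⊕ ℤ/8

Derivation:
rank_ℚ(R)=3; free=4−3=1
SNF(R) diag = [4, 8, 8] → torsion [4, 8, 8]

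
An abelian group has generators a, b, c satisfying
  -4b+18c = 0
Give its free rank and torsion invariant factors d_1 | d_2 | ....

Answer: M ≅ ℤ^2 ⊕ ℤ/2

Derivation:
rank_ℚ(R)=1; free=3−1=2
SNF(R) diag = [2] → torsion [2]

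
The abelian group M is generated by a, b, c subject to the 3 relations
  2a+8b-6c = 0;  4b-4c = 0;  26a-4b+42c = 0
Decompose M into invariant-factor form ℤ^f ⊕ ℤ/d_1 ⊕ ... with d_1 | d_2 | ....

rank_ℚ(R)=3; free=3−3=0
SNF(R) diag = [2, 4, 12] → torsion [2, 4, 12]

Answer: M ≅ ℤ/2 ⊕ ℤ/4 ⊕ ℤ/12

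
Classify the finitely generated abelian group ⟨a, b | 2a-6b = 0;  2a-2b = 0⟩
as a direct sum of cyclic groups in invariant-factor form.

Answer: M ≅ ℤ/2 ⊕ ℤ/4

Derivation:
rank_ℚ(R)=2; free=2−2=0
SNF(R) diag = [2, 4] → torsion [2, 4]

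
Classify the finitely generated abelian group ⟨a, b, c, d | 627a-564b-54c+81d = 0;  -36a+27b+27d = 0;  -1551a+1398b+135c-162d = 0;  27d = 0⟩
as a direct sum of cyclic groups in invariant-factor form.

Answer: M ≅ ℤ/3 ⊕ ℤ/9 ⊕ ℤ/27 ⊕ ℤ/27

Derivation:
rank_ℚ(R)=4; free=4−4=0
SNF(R) diag = [3, 9, 27, 27] → torsion [3, 9, 27, 27]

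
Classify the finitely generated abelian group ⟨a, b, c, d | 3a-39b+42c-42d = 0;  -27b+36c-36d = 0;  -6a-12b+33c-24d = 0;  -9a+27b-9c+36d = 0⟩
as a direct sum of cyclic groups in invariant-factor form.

Answer: M ≅ ℤ/3 ⊕ ℤ/9 ⊕ ℤ/9 ⊕ ℤ/18

Derivation:
rank_ℚ(R)=4; free=4−4=0
SNF(R) diag = [3, 9, 9, 18] → torsion [3, 9, 9, 18]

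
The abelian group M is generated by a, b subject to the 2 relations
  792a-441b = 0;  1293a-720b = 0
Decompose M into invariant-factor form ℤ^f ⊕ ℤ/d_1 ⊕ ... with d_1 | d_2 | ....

Answer: M ≅ ℤ/3 ⊕ ℤ/9

Derivation:
rank_ℚ(R)=2; free=2−2=0
SNF(R) diag = [3, 9] → torsion [3, 9]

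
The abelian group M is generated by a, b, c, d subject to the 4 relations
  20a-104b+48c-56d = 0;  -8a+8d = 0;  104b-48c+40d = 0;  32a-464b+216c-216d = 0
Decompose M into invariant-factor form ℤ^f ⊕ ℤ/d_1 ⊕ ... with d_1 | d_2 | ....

Answer: M ≅ ℤ/4 ⊕ ℤ/8 ⊕ ℤ/8 ⊕ ℤ/24

Derivation:
rank_ℚ(R)=4; free=4−4=0
SNF(R) diag = [4, 8, 8, 24] → torsion [4, 8, 8, 24]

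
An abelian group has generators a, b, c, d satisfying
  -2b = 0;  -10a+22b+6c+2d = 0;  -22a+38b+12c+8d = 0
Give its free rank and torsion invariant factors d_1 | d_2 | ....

rank_ℚ(R)=3; free=4−3=1
SNF(R) diag = [2, 2, 6] → torsion [2, 2, 6]

Answer: M ≅ ℤ^1 ⊕ ℤ/2 ⊕ ℤ/2 ⊕ ℤ/6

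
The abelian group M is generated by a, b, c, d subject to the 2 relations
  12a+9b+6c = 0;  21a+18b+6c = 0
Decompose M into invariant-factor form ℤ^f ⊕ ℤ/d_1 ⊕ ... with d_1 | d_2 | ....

rank_ℚ(R)=2; free=4−2=2
SNF(R) diag = [3, 9] → torsion [3, 9]

Answer: M ≅ ℤ^2 ⊕ ℤ/3 ⊕ ℤ/9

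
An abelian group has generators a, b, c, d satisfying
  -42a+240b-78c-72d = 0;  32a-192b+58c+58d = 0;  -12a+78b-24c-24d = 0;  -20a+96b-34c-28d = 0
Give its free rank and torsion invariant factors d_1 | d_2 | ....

Answer: M ≅ ℤ/2 ⊕ ℤ/6 ⊕ ℤ/6 ⊕ ℤ/6

Derivation:
rank_ℚ(R)=4; free=4−4=0
SNF(R) diag = [2, 6, 6, 6] → torsion [2, 6, 6, 6]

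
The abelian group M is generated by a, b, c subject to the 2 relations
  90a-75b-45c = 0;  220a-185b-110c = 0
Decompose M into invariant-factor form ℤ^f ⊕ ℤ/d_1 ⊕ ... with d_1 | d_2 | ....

rank_ℚ(R)=2; free=3−2=1
SNF(R) diag = [5, 15] → torsion [5, 15]

Answer: M ≅ ℤ^1 ⊕ ℤ/5 ⊕ ℤ/15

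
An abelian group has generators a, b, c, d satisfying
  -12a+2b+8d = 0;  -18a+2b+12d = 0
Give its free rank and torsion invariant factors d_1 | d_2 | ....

rank_ℚ(R)=2; free=4−2=2
SNF(R) diag = [2, 2] → torsion [2, 2]

Answer: M ≅ ℤ^2 ⊕ ℤ/2 ⊕ ℤ/2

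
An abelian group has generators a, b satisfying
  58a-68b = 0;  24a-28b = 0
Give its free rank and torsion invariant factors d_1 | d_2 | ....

rank_ℚ(R)=2; free=2−2=0
SNF(R) diag = [2, 4] → torsion [2, 4]

Answer: M ≅ ℤ/2 ⊕ ℤ/4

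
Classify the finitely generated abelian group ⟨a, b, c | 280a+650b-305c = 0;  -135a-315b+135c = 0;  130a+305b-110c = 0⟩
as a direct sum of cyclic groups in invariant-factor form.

rank_ℚ(R)=3; free=3−3=0
SNF(R) diag = [5, 15, 45] → torsion [5, 15, 45]

Answer: M ≅ ℤ/5 ⊕ ℤ/15 ⊕ ℤ/45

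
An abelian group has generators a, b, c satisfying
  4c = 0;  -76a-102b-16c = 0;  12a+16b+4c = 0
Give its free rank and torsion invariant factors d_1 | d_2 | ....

Answer: M ≅ ℤ/2 ⊕ ℤ/4 ⊕ ℤ/4

Derivation:
rank_ℚ(R)=3; free=3−3=0
SNF(R) diag = [2, 4, 4] → torsion [2, 4, 4]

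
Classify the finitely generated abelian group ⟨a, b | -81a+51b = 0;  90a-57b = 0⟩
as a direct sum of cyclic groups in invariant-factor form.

rank_ℚ(R)=2; free=2−2=0
SNF(R) diag = [3, 9] → torsion [3, 9]

Answer: M ≅ ℤ/3 ⊕ ℤ/9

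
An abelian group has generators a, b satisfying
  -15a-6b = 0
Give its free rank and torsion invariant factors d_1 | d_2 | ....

rank_ℚ(R)=1; free=2−1=1
SNF(R) diag = [3] → torsion [3]

Answer: M ≅ ℤ^1 ⊕ ℤ/3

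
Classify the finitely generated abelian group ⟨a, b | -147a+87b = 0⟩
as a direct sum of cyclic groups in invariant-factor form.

Answer: M ≅ ℤ^1 ⊕ ℤ/3

Derivation:
rank_ℚ(R)=1; free=2−1=1
SNF(R) diag = [3] → torsion [3]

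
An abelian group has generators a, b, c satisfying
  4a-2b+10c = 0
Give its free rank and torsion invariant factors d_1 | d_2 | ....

Answer: M ≅ ℤ^2 ⊕ ℤ/2

Derivation:
rank_ℚ(R)=1; free=3−1=2
SNF(R) diag = [2] → torsion [2]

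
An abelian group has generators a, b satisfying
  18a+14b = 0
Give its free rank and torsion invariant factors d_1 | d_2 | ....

Answer: M ≅ ℤ^1 ⊕ ℤ/2

Derivation:
rank_ℚ(R)=1; free=2−1=1
SNF(R) diag = [2] → torsion [2]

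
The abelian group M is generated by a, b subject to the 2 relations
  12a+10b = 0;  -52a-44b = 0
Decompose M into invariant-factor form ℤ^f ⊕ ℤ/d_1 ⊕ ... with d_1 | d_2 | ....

rank_ℚ(R)=2; free=2−2=0
SNF(R) diag = [2, 4] → torsion [2, 4]

Answer: M ≅ ℤ/2 ⊕ ℤ/4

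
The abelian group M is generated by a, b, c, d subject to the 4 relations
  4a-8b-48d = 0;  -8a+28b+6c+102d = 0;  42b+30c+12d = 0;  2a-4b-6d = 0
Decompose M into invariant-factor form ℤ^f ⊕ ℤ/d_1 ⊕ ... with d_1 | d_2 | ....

rank_ℚ(R)=4; free=4−4=0
SNF(R) diag = [2, 6, 18, 36] → torsion [2, 6, 18, 36]

Answer: M ≅ ℤ/2 ⊕ ℤ/6 ⊕ ℤ/18 ⊕ ℤ/36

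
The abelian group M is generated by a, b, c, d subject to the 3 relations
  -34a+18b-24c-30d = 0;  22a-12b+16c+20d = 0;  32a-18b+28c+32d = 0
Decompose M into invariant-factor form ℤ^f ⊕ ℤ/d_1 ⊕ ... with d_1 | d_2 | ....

Answer: M ≅ ℤ^1 ⊕ ℤ/2 ⊕ ℤ/2 ⊕ ℤ/6

Derivation:
rank_ℚ(R)=3; free=4−3=1
SNF(R) diag = [2, 2, 6] → torsion [2, 2, 6]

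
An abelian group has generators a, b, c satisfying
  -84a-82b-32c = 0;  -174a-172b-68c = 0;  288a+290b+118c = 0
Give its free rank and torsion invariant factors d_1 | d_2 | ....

rank_ℚ(R)=3; free=3−3=0
SNF(R) diag = [2, 6, 18] → torsion [2, 6, 18]

Answer: M ≅ ℤ/2 ⊕ ℤ/6 ⊕ ℤ/18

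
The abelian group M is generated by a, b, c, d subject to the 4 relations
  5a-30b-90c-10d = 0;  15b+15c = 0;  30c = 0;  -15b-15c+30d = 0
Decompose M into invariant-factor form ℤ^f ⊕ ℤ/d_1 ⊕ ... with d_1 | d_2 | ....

Answer: M ≅ ℤ/5 ⊕ ℤ/15 ⊕ ℤ/30 ⊕ ℤ/30

Derivation:
rank_ℚ(R)=4; free=4−4=0
SNF(R) diag = [5, 15, 30, 30] → torsion [5, 15, 30, 30]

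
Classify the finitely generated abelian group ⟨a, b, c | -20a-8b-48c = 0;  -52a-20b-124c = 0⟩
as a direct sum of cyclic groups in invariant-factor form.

Answer: M ≅ ℤ^1 ⊕ ℤ/4 ⊕ ℤ/4

Derivation:
rank_ℚ(R)=2; free=3−2=1
SNF(R) diag = [4, 4] → torsion [4, 4]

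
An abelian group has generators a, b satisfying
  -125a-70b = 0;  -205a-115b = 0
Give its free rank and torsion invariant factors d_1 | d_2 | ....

Answer: M ≅ ℤ/5 ⊕ ℤ/5

Derivation:
rank_ℚ(R)=2; free=2−2=0
SNF(R) diag = [5, 5] → torsion [5, 5]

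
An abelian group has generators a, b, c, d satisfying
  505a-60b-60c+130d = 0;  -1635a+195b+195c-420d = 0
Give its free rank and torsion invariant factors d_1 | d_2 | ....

rank_ℚ(R)=2; free=4−2=2
SNF(R) diag = [5, 15] → torsion [5, 15]

Answer: M ≅ ℤ^2 ⊕ ℤ/5 ⊕ ℤ/15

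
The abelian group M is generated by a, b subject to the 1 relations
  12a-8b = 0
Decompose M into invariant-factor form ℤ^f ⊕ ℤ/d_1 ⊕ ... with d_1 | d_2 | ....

Answer: M ≅ ℤ^1 ⊕ ℤ/4

Derivation:
rank_ℚ(R)=1; free=2−1=1
SNF(R) diag = [4] → torsion [4]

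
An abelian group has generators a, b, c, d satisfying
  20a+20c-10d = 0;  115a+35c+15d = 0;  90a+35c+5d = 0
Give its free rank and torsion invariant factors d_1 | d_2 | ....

rank_ℚ(R)=3; free=4−3=1
SNF(R) diag = [5, 5, 10] → torsion [5, 5, 10]

Answer: M ≅ ℤ^1 ⊕ ℤ/5 ⊕ ℤ/5 ⊕ ℤ/10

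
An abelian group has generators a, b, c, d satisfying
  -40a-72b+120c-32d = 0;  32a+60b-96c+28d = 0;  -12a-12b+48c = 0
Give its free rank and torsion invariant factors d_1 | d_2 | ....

Answer: M ≅ ℤ^1 ⊕ ℤ/4 ⊕ ℤ/12 ⊕ ℤ/24

Derivation:
rank_ℚ(R)=3; free=4−3=1
SNF(R) diag = [4, 12, 24] → torsion [4, 12, 24]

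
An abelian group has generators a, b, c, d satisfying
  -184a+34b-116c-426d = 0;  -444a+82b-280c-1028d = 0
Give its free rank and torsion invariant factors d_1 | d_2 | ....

Answer: M ≅ ℤ^2 ⊕ ℤ/2 ⊕ ℤ/2

Derivation:
rank_ℚ(R)=2; free=4−2=2
SNF(R) diag = [2, 2] → torsion [2, 2]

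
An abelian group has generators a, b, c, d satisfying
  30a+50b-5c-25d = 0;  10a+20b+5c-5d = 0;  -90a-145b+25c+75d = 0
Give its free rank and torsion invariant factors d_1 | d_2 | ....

Answer: M ≅ ℤ^1 ⊕ ℤ/5 ⊕ ℤ/5 ⊕ ℤ/10

Derivation:
rank_ℚ(R)=3; free=4−3=1
SNF(R) diag = [5, 5, 10] → torsion [5, 5, 10]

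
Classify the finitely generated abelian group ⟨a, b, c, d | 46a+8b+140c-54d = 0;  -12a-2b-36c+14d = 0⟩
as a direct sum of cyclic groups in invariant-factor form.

rank_ℚ(R)=2; free=4−2=2
SNF(R) diag = [2, 2] → torsion [2, 2]

Answer: M ≅ ℤ^2 ⊕ ℤ/2 ⊕ ℤ/2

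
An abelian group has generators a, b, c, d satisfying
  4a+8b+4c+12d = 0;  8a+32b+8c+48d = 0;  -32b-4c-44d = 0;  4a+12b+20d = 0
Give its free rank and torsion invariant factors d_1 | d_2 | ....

Answer: M ≅ ℤ/4 ⊕ ℤ/4 ⊕ ℤ/4 ⊕ ℤ/8

Derivation:
rank_ℚ(R)=4; free=4−4=0
SNF(R) diag = [4, 4, 4, 8] → torsion [4, 4, 4, 8]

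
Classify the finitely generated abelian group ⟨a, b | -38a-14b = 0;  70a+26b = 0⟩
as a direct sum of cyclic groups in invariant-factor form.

Answer: M ≅ ℤ/2 ⊕ ℤ/4

Derivation:
rank_ℚ(R)=2; free=2−2=0
SNF(R) diag = [2, 4] → torsion [2, 4]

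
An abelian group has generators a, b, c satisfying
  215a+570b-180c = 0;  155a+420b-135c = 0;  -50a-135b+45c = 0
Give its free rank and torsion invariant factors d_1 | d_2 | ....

rank_ℚ(R)=3; free=3−3=0
SNF(R) diag = [5, 15, 45] → torsion [5, 15, 45]

Answer: M ≅ ℤ/5 ⊕ ℤ/15 ⊕ ℤ/45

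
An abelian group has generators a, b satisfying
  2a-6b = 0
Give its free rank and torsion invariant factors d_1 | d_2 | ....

rank_ℚ(R)=1; free=2−1=1
SNF(R) diag = [2] → torsion [2]

Answer: M ≅ ℤ^1 ⊕ ℤ/2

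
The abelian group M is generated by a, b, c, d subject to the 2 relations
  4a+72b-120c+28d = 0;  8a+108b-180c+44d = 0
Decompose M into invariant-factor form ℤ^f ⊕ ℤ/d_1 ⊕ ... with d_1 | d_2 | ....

Answer: M ≅ ℤ^2 ⊕ ℤ/4 ⊕ ℤ/12

Derivation:
rank_ℚ(R)=2; free=4−2=2
SNF(R) diag = [4, 12] → torsion [4, 12]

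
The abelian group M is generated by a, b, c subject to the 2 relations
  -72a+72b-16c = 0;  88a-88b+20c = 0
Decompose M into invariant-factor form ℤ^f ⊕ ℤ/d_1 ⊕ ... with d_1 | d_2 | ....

rank_ℚ(R)=2; free=3−2=1
SNF(R) diag = [4, 8] → torsion [4, 8]

Answer: M ≅ ℤ^1 ⊕ ℤ/4 ⊕ ℤ/8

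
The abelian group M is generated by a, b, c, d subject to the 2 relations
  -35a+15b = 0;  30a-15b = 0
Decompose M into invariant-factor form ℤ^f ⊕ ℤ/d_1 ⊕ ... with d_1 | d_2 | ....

Answer: M ≅ ℤ^2 ⊕ ℤ/5 ⊕ ℤ/15

Derivation:
rank_ℚ(R)=2; free=4−2=2
SNF(R) diag = [5, 15] → torsion [5, 15]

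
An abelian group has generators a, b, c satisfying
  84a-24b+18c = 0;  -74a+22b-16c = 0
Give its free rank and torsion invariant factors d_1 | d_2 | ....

rank_ℚ(R)=2; free=3−2=1
SNF(R) diag = [2, 6] → torsion [2, 6]

Answer: M ≅ ℤ^1 ⊕ ℤ/2 ⊕ ℤ/6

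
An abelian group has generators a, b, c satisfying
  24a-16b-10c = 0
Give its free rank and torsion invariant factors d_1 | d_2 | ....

rank_ℚ(R)=1; free=3−1=2
SNF(R) diag = [2] → torsion [2]

Answer: M ≅ ℤ^2 ⊕ ℤ/2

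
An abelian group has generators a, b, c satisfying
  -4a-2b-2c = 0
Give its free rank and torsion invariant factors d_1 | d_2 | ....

rank_ℚ(R)=1; free=3−1=2
SNF(R) diag = [2] → torsion [2]

Answer: M ≅ ℤ^2 ⊕ ℤ/2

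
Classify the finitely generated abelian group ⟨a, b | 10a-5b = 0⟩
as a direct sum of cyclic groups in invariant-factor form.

Answer: M ≅ ℤ^1 ⊕ ℤ/5

Derivation:
rank_ℚ(R)=1; free=2−1=1
SNF(R) diag = [5] → torsion [5]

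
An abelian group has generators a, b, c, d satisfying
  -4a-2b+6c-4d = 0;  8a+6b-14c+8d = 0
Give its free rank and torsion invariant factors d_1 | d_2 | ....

rank_ℚ(R)=2; free=4−2=2
SNF(R) diag = [2, 4] → torsion [2, 4]

Answer: M ≅ ℤ^2 ⊕ ℤ/2 ⊕ ℤ/4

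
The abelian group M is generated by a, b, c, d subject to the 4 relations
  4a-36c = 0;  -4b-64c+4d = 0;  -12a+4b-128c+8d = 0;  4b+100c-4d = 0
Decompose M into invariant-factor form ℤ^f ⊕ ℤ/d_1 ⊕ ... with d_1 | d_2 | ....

rank_ℚ(R)=4; free=4−4=0
SNF(R) diag = [4, 4, 12, 36] → torsion [4, 4, 12, 36]

Answer: M ≅ ℤ/4 ⊕ ℤ/4 ⊕ ℤ/12 ⊕ ℤ/36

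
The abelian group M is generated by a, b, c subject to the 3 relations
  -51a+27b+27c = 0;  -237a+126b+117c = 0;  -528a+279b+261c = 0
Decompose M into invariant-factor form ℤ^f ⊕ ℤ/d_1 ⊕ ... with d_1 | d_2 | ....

rank_ℚ(R)=3; free=3−3=0
SNF(R) diag = [3, 9, 27] → torsion [3, 9, 27]

Answer: M ≅ ℤ/3 ⊕ ℤ/9 ⊕ ℤ/27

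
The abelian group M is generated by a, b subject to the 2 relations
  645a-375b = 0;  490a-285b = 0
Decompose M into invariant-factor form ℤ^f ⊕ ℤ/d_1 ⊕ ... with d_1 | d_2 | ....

rank_ℚ(R)=2; free=2−2=0
SNF(R) diag = [5, 15] → torsion [5, 15]

Answer: M ≅ ℤ/5 ⊕ ℤ/15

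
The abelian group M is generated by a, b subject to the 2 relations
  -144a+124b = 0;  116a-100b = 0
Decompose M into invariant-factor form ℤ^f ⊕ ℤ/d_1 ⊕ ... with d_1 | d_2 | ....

Answer: M ≅ ℤ/4 ⊕ ℤ/4

Derivation:
rank_ℚ(R)=2; free=2−2=0
SNF(R) diag = [4, 4] → torsion [4, 4]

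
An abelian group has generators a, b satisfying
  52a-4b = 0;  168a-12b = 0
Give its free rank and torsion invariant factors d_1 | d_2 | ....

rank_ℚ(R)=2; free=2−2=0
SNF(R) diag = [4, 12] → torsion [4, 12]

Answer: M ≅ ℤ/4 ⊕ ℤ/12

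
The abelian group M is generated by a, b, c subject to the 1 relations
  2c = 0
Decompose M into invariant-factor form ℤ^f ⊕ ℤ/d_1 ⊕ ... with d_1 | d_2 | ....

rank_ℚ(R)=1; free=3−1=2
SNF(R) diag = [2] → torsion [2]

Answer: M ≅ ℤ^2 ⊕ ℤ/2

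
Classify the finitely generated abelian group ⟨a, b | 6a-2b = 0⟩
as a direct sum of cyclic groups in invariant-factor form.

rank_ℚ(R)=1; free=2−1=1
SNF(R) diag = [2] → torsion [2]

Answer: M ≅ ℤ^1 ⊕ ℤ/2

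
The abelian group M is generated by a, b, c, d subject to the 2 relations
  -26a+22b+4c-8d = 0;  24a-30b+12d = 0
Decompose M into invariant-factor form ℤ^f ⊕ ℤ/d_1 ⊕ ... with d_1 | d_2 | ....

Answer: M ≅ ℤ^2 ⊕ ℤ/2 ⊕ ℤ/6

Derivation:
rank_ℚ(R)=2; free=4−2=2
SNF(R) diag = [2, 6] → torsion [2, 6]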